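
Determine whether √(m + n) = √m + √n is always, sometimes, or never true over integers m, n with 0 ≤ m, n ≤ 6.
It holds at (m, n) = (6, 0) (both sides equal √(6) ≈ 2.449), but fails at (m, n) = (1, 3) (LHS = 2, RHS = 1 + √(3) ≈ 2.732).

Answer: Sometimes true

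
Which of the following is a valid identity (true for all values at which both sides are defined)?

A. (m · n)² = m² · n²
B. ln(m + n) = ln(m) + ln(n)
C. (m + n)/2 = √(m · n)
A: holds — e.g. at (5, 8), both sides equal 1600.
B: fails at (1, 5) — LHS = ln(6) ≈ 1.792, RHS = ln(5) ≈ 1.609.
C: fails at (0, 1) — LHS = 1/2, RHS = 0.

Answer: A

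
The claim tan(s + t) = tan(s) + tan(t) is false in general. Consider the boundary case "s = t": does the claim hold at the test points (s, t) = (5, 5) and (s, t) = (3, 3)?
At (5, 5): LHS = tan(10) ≈ 0.6484 ≠ RHS = 2·tan(5) ≈ -6.761
At (3, 3): LHS = tan(6) ≈ -0.291 ≠ RHS = 2·tan(3) ≈ -0.2851

Answer: No, fails at both test points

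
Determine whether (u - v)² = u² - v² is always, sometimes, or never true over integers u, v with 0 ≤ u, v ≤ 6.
It holds at (u, v) = (0, 0) (both sides equal 0), but fails at (u, v) = (6, 2) (LHS = 16, RHS = 32).

Answer: Sometimes true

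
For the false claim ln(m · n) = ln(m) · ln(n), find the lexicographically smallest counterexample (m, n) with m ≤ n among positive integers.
(m, n) = (1, 2)

Substituting (1, 2) into the claim:
LHS = ln(1 · 2) = ln(2) ≈ 0.6931
RHS = ln(1) · ln(2) = 0

Since LHS ≠ RHS, this pair disproves the claim, and no lexicographically smaller pair (m ≤ n, positive integers) does.

For instance (3, 6) is also a counterexample (LHS = ln(18) ≈ 2.89, RHS = ln(3)·ln(6) ≈ 1.968), but it's lexicographically larger.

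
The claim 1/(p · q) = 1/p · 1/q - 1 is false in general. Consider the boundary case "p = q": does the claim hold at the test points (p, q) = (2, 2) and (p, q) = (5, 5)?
At (2, 2): LHS = 1/4 ≠ RHS = -3/4
At (5, 5): LHS = 1/25 ≠ RHS = -24/25

Answer: No, fails at both test points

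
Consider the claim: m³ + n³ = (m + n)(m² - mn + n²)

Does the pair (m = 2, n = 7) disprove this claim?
No

Substituting m = 2, n = 7:
LHS = 2³ + 7³ = 351
RHS = (2 + 7)(2² - 2·7 + 7²) = 351

The sides agree, so this pair does not disprove the claim.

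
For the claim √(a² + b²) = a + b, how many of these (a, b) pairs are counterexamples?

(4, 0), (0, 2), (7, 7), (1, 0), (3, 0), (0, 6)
Testing each pair:
(4, 0): LHS = 4, RHS = 4 → satisfies claim
(0, 2): LHS = 2, RHS = 2 → satisfies claim
(7, 7): LHS = 7·√(2) ≈ 9.899, RHS = 14 → counterexample
(1, 0): LHS = 1, RHS = 1 → satisfies claim
(3, 0): LHS = 3, RHS = 3 → satisfies claim
(0, 6): LHS = 6, RHS = 6 → satisfies claim

That makes 1 counterexample.

Answer: 1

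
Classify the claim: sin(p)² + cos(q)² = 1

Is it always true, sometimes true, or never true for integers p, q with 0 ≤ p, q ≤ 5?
Sometimes true

It holds at (p, q) = (4, 4) (both sides equal 1), but fails at (p, q) = (2, 1) (LHS = cos(1)² + sin(2)² ≈ 1.119, RHS = 1).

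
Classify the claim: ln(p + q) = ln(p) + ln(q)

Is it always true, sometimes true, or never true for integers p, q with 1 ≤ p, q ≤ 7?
It holds at (p, q) = (2, 2) (both sides equal ln(4) ≈ 1.386), but fails at (p, q) = (7, 3) (LHS = ln(10) ≈ 2.303, RHS = ln(3) + ln(7) ≈ 3.045).

Answer: Sometimes true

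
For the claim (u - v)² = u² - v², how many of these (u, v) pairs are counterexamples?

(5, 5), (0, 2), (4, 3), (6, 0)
Testing each pair:
(5, 5): LHS = 0, RHS = 0 → satisfies claim
(0, 2): LHS = 4, RHS = -4 → counterexample
(4, 3): LHS = 1, RHS = 7 → counterexample
(6, 0): LHS = 36, RHS = 36 → satisfies claim

That makes 2 counterexamples.

Answer: 2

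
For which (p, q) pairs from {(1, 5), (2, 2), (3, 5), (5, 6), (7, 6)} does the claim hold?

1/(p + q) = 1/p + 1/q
Testing each pair:
(1, 5): LHS = 1/6, RHS = 6/5 → fails
(2, 2): LHS = 1/4, RHS = 1 → fails
(3, 5): LHS = 1/8, RHS = 8/15 → fails
(5, 6): LHS = 1/11, RHS = 11/30 → fails
(7, 6): LHS = 1/13, RHS = 13/42 → fails

No pair satisfies the claim.

Answer: None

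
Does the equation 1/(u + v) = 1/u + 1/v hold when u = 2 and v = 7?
Fails

Substituting u = 2, v = 7:

LHS = 1/(2 + 7) = 1/9
RHS = 1/2 + 1/7 = 9/14

LHS ≠ RHS, so the equation does not hold at this point.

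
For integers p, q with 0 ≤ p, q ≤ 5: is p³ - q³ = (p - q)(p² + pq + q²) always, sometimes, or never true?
The identity holds for every pair in the range. For instance at (p, q) = (5, 4): both sides equal 61.

Answer: Always true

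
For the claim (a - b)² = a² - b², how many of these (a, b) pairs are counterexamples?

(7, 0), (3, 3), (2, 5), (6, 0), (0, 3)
Testing each pair:
(7, 0): LHS = 49, RHS = 49 → satisfies claim
(3, 3): LHS = 0, RHS = 0 → satisfies claim
(2, 5): LHS = 9, RHS = -21 → counterexample
(6, 0): LHS = 36, RHS = 36 → satisfies claim
(0, 3): LHS = 9, RHS = -9 → counterexample

That makes 2 counterexamples.

Answer: 2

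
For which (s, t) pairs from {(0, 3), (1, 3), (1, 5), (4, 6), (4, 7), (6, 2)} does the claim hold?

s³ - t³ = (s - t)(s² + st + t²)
All pairs

Testing each pair:
(0, 3): LHS = -27, RHS = -27 → holds
(1, 3): LHS = -26, RHS = -26 → holds
(1, 5): LHS = -124, RHS = -124 → holds
(4, 6): LHS = -152, RHS = -152 → holds
(4, 7): LHS = -279, RHS = -279 → holds
(6, 2): LHS = 208, RHS = 208 → holds

Every pair satisfies the claim.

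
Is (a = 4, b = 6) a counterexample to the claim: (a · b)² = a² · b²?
No

Substituting a = 4, b = 6:
LHS = (4 · 6)² = 576
RHS = 4² · 6² = 576

The sides agree, so this pair does not disprove the claim.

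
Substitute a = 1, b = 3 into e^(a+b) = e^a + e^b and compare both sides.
LHS = e^(1+3) = e^4 ≈ 54.6
RHS = e^1 + e^3 = e + e^3 ≈ 22.8

LHS ≠ RHS (they differ by about 31.79), so the equation does not hold here.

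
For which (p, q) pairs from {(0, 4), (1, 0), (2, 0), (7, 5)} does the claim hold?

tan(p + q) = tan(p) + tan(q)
Testing each pair:
(0, 4): LHS = tan(4) ≈ 1.158, RHS = tan(4) ≈ 1.158 → holds
(1, 0): LHS = tan(1) ≈ 1.557, RHS = tan(1) ≈ 1.557 → holds
(2, 0): LHS = tan(2) ≈ -2.185, RHS = tan(2) ≈ -2.185 → holds
(7, 5): LHS = tan(12) ≈ -0.6359, RHS = tan(5) + tan(7) ≈ -2.509 → fails

3 of 4 pairs satisfy the claim.

Answer: (0, 4), (1, 0), (2, 0)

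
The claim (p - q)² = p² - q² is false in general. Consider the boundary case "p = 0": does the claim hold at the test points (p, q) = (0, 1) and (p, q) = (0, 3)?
No, fails at both test points

At (0, 1): LHS = 1 ≠ RHS = -1
At (0, 3): LHS = 9 ≠ RHS = -9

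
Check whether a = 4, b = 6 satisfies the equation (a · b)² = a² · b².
Holds

Substituting a = 4, b = 6:

LHS = (4 · 6)² = 576
RHS = 4² · 6² = 576

LHS = RHS, so the equation holds at this point.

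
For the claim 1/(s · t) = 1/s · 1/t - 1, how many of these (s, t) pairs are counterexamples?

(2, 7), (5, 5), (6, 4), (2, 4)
4

Testing each pair:
(2, 7): LHS = 1/14, RHS = -13/14 → counterexample
(5, 5): LHS = 1/25, RHS = -24/25 → counterexample
(6, 4): LHS = 1/24, RHS = -23/24 → counterexample
(2, 4): LHS = 1/8, RHS = -7/8 → counterexample

That makes 4 counterexamples.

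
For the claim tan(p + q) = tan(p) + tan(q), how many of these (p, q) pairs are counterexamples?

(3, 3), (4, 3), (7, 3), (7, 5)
4

Testing each pair:
(3, 3): LHS = tan(6) ≈ -0.291, RHS = 2·tan(3) ≈ -0.2851 → counterexample
(4, 3): LHS = tan(7) ≈ 0.8714, RHS = tan(3) + tan(4) ≈ 1.015 → counterexample
(7, 3): LHS = tan(10) ≈ 0.6484, RHS = tan(3) + tan(7) ≈ 0.7289 → counterexample
(7, 5): LHS = tan(12) ≈ -0.6359, RHS = tan(5) + tan(7) ≈ -2.509 → counterexample

That makes 4 counterexamples.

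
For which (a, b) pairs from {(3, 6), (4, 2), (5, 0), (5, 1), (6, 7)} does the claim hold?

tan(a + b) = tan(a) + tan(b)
Testing each pair:
(3, 6): LHS = tan(9) ≈ -0.4523, RHS = tan(6) + tan(3) ≈ -0.4336 → fails
(4, 2): LHS = tan(6) ≈ -0.291, RHS = tan(2) + tan(4) ≈ -1.027 → fails
(5, 0): LHS = tan(5) ≈ -3.381, RHS = tan(5) ≈ -3.381 → holds
(5, 1): LHS = tan(6) ≈ -0.291, RHS = tan(5) + tan(1) ≈ -1.823 → fails
(6, 7): LHS = tan(13) ≈ 0.463, RHS = tan(6) + tan(7) ≈ 0.5804 → fails

1 of 5 pairs satisfies the claim.

Answer: (5, 0)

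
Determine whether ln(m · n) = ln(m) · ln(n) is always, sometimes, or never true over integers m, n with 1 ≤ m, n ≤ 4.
It holds at (m, n) = (1, 1) (both sides equal 0), but fails at (m, n) = (2, 4) (LHS = ln(8) ≈ 2.079, RHS = ln(2)·ln(4) ≈ 0.9609).

Answer: Sometimes true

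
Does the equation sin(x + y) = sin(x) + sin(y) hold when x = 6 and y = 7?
Fails

Substituting x = 6, y = 7:

LHS = sin(6 + 7) = sin(13) ≈ 0.4202
RHS = sin(6) + sin(7) ≈ 0.3776

LHS ≠ RHS, so the equation does not hold at this point.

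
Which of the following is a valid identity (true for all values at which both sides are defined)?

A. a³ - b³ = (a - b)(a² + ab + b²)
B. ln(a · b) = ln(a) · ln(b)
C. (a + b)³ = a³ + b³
A

A: holds — e.g. at (2, 4), both sides equal -56.
B: fails at (2, 3) — LHS = ln(6) ≈ 1.792, RHS = ln(2)·ln(3) ≈ 0.7615.
C: fails at (1, 1) — LHS = 8, RHS = 2.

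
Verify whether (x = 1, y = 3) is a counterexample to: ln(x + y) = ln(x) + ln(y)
Substituting x = 1, y = 3:
LHS = ln(1 + 3) = ln(4) ≈ 1.386
RHS = ln(1) + ln(3) = ln(3) ≈ 1.099

Since LHS ≠ RHS, this pair disproves the claim.

Answer: Yes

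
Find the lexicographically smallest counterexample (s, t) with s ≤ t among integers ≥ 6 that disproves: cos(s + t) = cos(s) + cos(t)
(s, t) = (6, 6)

Substituting (6, 6) into the claim:
LHS = cos(6 + 6) = cos(12) ≈ 0.8439
RHS = cos(6) + cos(6) = 2·cos(6) ≈ 1.92

Since LHS ≠ RHS, this pair disproves the claim, and no lexicographically smaller pair (s ≤ t, integers ≥ 6) does.

For instance (6, 7) is also a counterexample (LHS = cos(13) ≈ 0.9074, RHS = cos(7) + cos(6) ≈ 1.714), but it's lexicographically larger.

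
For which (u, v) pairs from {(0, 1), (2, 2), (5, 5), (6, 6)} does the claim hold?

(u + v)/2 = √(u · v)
(2, 2), (5, 5), (6, 6)

Testing each pair:
(0, 1): LHS = 1/2, RHS = 0 → fails
(2, 2): LHS = 2, RHS = 2 → holds
(5, 5): LHS = 5, RHS = 5 → holds
(6, 6): LHS = 6, RHS = 6 → holds

3 of 4 pairs satisfy the claim.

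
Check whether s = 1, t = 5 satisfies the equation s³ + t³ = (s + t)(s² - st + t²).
Substituting s = 1, t = 5:

LHS = 1³ + 5³ = 126
RHS = (1 + 5)(1² - 1·5 + 5²) = 126

LHS = RHS, so the equation holds at this point.

Answer: Holds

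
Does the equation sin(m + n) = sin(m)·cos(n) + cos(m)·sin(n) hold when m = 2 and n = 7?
Holds

Substituting m = 2, n = 7:

LHS = sin(2 + 7) = sin(9) ≈ 0.4121
RHS = sin(2)·cos(7) + cos(2)·sin(7) = sin(7)·cos(2) + sin(2)·cos(7) ≈ 0.4121

LHS = RHS, so the equation holds at this point.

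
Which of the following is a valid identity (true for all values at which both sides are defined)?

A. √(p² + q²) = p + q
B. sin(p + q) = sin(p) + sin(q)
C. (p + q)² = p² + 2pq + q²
C

A: fails at (5, 8) — LHS = √(89) ≈ 9.434, RHS = 13.
B: fails at (2, 7) — LHS = sin(9) ≈ 0.4121, RHS = sin(7) + sin(2) ≈ 1.566.
C: holds — e.g. at (1, 3), both sides equal 16.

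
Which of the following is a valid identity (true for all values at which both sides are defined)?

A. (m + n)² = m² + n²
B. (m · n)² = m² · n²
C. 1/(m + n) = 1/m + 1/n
A: fails at (5, 8) — LHS = 169, RHS = 89.
B: holds — e.g. at (3, 5), both sides equal 225.
C: fails at (1, 4) — LHS = 1/5, RHS = 5/4.

Answer: B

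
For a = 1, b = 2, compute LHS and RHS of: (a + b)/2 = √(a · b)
LHS = (1 + 2)/2 = 3/2
RHS = √(1 · 2) = √(2) ≈ 1.414

LHS ≠ RHS (they differ by about 0.08579), so the equation does not hold here.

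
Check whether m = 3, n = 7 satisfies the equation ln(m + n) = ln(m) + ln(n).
Fails

Substituting m = 3, n = 7:

LHS = ln(3 + 7) = ln(10) ≈ 2.303
RHS = ln(3) + ln(7) ≈ 3.045

LHS ≠ RHS, so the equation does not hold at this point.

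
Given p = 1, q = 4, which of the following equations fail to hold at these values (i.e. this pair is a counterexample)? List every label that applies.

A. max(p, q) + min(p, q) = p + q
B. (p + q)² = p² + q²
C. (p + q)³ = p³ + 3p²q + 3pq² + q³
Evaluating each claim at the given values:
A. LHS = 5, RHS = 5 → holds here (LHS = RHS)
B. LHS = 25, RHS = 17 → fails here (LHS ≠ RHS)
C. LHS = 125, RHS = 125 → holds here (LHS = RHS)

Answer: B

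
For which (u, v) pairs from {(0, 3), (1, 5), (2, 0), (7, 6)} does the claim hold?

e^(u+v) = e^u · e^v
Testing each pair:
(0, 3): LHS = e^3 ≈ 20.09, RHS = e^3 ≈ 20.09 → holds
(1, 5): LHS = e^6 ≈ 403.4, RHS = e^6 ≈ 403.4 → holds
(2, 0): LHS = e^2 ≈ 7.389, RHS = e^2 ≈ 7.389 → holds
(7, 6): LHS = e^13 ≈ 442413.4, RHS = e^13 ≈ 442413.4 → holds

Every pair satisfies the claim.

Answer: All pairs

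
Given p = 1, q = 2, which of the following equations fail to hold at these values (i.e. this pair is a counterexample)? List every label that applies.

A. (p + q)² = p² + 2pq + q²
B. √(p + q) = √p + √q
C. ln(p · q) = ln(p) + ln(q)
B

Evaluating each claim at the given values:
A. LHS = 9, RHS = 9 → holds here (LHS = RHS)
B. LHS = √(3) ≈ 1.732, RHS = 1 + √(2) ≈ 2.414 → fails here (LHS ≠ RHS)
C. LHS = ln(2) ≈ 0.6931, RHS = ln(2) ≈ 0.6931 → holds here (LHS = RHS)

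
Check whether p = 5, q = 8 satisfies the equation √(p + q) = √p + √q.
Substituting p = 5, q = 8:

LHS = √(5 + 8) = √(13) ≈ 3.606
RHS = √5 + √8 = √(5) + 2·√(2) ≈ 5.064

LHS ≠ RHS, so the equation does not hold at this point.

Answer: Fails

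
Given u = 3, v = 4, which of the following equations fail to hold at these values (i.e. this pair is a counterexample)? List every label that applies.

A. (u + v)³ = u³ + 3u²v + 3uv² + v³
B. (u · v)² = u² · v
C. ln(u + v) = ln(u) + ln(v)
Evaluating each claim at the given values:
A. LHS = 343, RHS = 343 → holds here (LHS = RHS)
B. LHS = 144, RHS = 36 → fails here (LHS ≠ RHS)
C. LHS = ln(7) ≈ 1.946, RHS = ln(3) + ln(4) ≈ 2.485 → fails here (LHS ≠ RHS)

Answer: B, C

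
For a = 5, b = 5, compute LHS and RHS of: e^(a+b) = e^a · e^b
LHS = e^(5+5) = e^10 ≈ 22026.5
RHS = e^5 · e^5 = e^10 ≈ 22026.5

LHS = RHS: the two sides agree.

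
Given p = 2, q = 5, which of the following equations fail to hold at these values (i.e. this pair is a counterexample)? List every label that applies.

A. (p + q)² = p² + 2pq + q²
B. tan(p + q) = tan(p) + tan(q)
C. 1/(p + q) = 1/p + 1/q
B, C

Evaluating each claim at the given values:
A. LHS = 49, RHS = 49 → holds here (LHS = RHS)
B. LHS = tan(7) ≈ 0.8714, RHS = tan(5) + tan(2) ≈ -5.566 → fails here (LHS ≠ RHS)
C. LHS = 1/7, RHS = 7/10 → fails here (LHS ≠ RHS)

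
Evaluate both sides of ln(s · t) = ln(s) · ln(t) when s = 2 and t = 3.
LHS = ln(2 · 3) = ln(6) ≈ 1.792
RHS = ln(2) · ln(3) ≈ 0.7615

LHS ≠ RHS (they differ by about 1.03), so the equation does not hold here.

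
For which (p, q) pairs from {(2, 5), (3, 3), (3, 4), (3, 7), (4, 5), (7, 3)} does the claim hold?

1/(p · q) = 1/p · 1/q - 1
Testing each pair:
(2, 5): LHS = 1/10, RHS = -9/10 → fails
(3, 3): LHS = 1/9, RHS = -8/9 → fails
(3, 4): LHS = 1/12, RHS = -11/12 → fails
(3, 7): LHS = 1/21, RHS = -20/21 → fails
(4, 5): LHS = 1/20, RHS = -19/20 → fails
(7, 3): LHS = 1/21, RHS = -20/21 → fails

No pair satisfies the claim.

Answer: None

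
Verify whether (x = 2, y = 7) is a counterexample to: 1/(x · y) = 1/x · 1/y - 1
Yes

Substituting x = 2, y = 7:
LHS = 1/(2 · 7) = 1/14
RHS = 1/2 · 1/7 - 1 = -13/14

Since LHS ≠ RHS, this pair disproves the claim.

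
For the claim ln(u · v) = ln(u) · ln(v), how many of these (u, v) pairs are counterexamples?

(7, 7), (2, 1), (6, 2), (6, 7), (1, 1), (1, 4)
5

Testing each pair:
(7, 7): LHS = ln(49) ≈ 3.892, RHS = ln(7)² ≈ 3.787 → counterexample
(2, 1): LHS = ln(2) ≈ 0.6931, RHS = 0 → counterexample
(6, 2): LHS = ln(12) ≈ 2.485, RHS = ln(2)·ln(6) ≈ 1.242 → counterexample
(6, 7): LHS = ln(42) ≈ 3.738, RHS = ln(6)·ln(7) ≈ 3.487 → counterexample
(1, 1): LHS = 0, RHS = 0 → satisfies claim
(1, 4): LHS = ln(4) ≈ 1.386, RHS = 0 → counterexample

That makes 5 counterexamples.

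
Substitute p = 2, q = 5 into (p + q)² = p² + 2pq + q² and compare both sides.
LHS = (2 + 5)² = 49
RHS = 2² + 2·2·5 + 5² = 49

LHS = RHS: the two sides agree.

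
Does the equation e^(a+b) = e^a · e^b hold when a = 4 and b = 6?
Holds

Substituting a = 4, b = 6:

LHS = e^(4+6) = e^10 ≈ 22026.5
RHS = e^4 · e^6 = e^10 ≈ 22026.5

LHS = RHS, so the equation holds at this point.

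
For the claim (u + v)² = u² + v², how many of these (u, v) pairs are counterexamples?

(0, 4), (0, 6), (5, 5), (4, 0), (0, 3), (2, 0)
1

Testing each pair:
(0, 4): LHS = 16, RHS = 16 → satisfies claim
(0, 6): LHS = 36, RHS = 36 → satisfies claim
(5, 5): LHS = 100, RHS = 50 → counterexample
(4, 0): LHS = 16, RHS = 16 → satisfies claim
(0, 3): LHS = 9, RHS = 9 → satisfies claim
(2, 0): LHS = 4, RHS = 4 → satisfies claim

That makes 1 counterexample.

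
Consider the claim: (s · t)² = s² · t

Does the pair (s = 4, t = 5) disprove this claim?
Yes

Substituting s = 4, t = 5:
LHS = (4 · 5)² = 400
RHS = 4² · 5 = 80

Since LHS ≠ RHS, this pair disproves the claim.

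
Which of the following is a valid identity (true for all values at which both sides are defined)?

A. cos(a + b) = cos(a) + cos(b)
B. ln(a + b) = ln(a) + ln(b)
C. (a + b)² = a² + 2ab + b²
A: fails at (1, 4) — LHS = cos(5) ≈ 0.2837, RHS = cos(4) + cos(1) ≈ -0.1133.
B: fails at (2, 7) — LHS = ln(9) ≈ 2.197, RHS = ln(2) + ln(7) ≈ 2.639.
C: holds — e.g. at (4, 5), both sides equal 81.

Answer: C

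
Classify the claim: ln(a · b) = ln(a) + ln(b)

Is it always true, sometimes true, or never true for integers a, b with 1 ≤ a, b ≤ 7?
Always true

The identity holds for every pair in the range. For instance at (a, b) = (2, 4): both sides equal ln(8) ≈ 2.079.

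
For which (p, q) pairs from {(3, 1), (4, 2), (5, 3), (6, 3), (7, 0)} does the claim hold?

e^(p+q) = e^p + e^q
None

Testing each pair:
(3, 1): LHS = e^4 ≈ 54.6, RHS = e + e^3 ≈ 22.8 → fails
(4, 2): LHS = e^6 ≈ 403.4, RHS = e^2 + e^4 ≈ 61.99 → fails
(5, 3): LHS = e^8 ≈ 2981, RHS = e^3 + e^5 ≈ 168.5 → fails
(6, 3): LHS = e^9 ≈ 8103, RHS = e^3 + e^6 ≈ 423.5 → fails
(7, 0): LHS = e^7 ≈ 1097, RHS = 1 + e^7 ≈ 1098 → fails

No pair satisfies the claim.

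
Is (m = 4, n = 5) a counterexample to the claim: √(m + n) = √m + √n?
Substituting m = 4, n = 5:
LHS = √(4 + 5) = 3
RHS = √4 + √5 = 2 + √(5) ≈ 4.236

Since LHS ≠ RHS, this pair disproves the claim.

Answer: Yes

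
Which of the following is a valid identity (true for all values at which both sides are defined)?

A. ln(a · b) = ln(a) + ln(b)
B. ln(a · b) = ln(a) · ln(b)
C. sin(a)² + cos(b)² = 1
A

A: holds — e.g. at (4, 6), both sides equal ln(24) ≈ 3.178.
B: fails at (4, 4) — LHS = ln(16) ≈ 2.773, RHS = ln(4)² ≈ 1.922.
C: fails at (4, 5) — LHS = cos(5)² + sin(4)² ≈ 0.6532, RHS = 1.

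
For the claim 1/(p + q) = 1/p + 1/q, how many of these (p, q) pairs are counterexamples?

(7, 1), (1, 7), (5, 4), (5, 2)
Testing each pair:
(7, 1): LHS = 1/8, RHS = 8/7 → counterexample
(1, 7): LHS = 1/8, RHS = 8/7 → counterexample
(5, 4): LHS = 1/9, RHS = 9/20 → counterexample
(5, 2): LHS = 1/7, RHS = 7/10 → counterexample

That makes 4 counterexamples.

Answer: 4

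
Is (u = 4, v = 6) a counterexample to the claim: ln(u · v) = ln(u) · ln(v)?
Substituting u = 4, v = 6:
LHS = ln(4 · 6) = ln(24) ≈ 3.178
RHS = ln(4) · ln(6) ≈ 2.484

Since LHS ≠ RHS, this pair disproves the claim.

Answer: Yes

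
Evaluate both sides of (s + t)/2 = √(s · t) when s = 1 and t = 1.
LHS = (1 + 1)/2 = 1
RHS = √(1 · 1) = 1

LHS = RHS: the two sides agree.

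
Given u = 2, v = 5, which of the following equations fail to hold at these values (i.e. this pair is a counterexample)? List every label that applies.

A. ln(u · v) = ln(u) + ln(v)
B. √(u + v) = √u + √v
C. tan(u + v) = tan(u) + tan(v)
Evaluating each claim at the given values:
A. LHS = ln(10) ≈ 2.303, RHS = ln(2) + ln(5) ≈ 2.303 → holds here (LHS = RHS)
B. LHS = √(7) ≈ 2.646, RHS = √(2) + √(5) ≈ 3.65 → fails here (LHS ≠ RHS)
C. LHS = tan(7) ≈ 0.8714, RHS = tan(5) + tan(2) ≈ -5.566 → fails here (LHS ≠ RHS)

Answer: B, C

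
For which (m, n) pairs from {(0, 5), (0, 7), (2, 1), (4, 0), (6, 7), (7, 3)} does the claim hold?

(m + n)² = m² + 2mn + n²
All pairs

Testing each pair:
(0, 5): LHS = 25, RHS = 25 → holds
(0, 7): LHS = 49, RHS = 49 → holds
(2, 1): LHS = 9, RHS = 9 → holds
(4, 0): LHS = 16, RHS = 16 → holds
(6, 7): LHS = 169, RHS = 169 → holds
(7, 3): LHS = 100, RHS = 100 → holds

Every pair satisfies the claim.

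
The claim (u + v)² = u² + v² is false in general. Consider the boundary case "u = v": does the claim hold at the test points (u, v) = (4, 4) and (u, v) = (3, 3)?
No, fails at both test points

At (4, 4): LHS = 64 ≠ RHS = 32
At (3, 3): LHS = 36 ≠ RHS = 18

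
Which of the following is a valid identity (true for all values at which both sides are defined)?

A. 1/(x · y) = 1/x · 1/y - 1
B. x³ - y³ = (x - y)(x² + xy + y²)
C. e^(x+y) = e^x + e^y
B

A: fails at (4, 6) — LHS = 1/24, RHS = -23/24.
B: holds — e.g. at (5, 5), both sides equal 0.
C: fails at (2, 5) — LHS = e^7 ≈ 1097, RHS = e^2 + e^5 ≈ 155.8.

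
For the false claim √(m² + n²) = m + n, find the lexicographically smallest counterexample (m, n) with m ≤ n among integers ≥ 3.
Substituting (3, 3) into the claim:
LHS = √(3² + 3²) = 3·√(2) ≈ 4.243
RHS = 3 + 3 = 6

Since LHS ≠ RHS, this pair disproves the claim, and no lexicographically smaller pair (m ≤ n, integers ≥ 3) does.

For instance (3, 6) is also a counterexample (LHS = 3·√(5) ≈ 6.708, RHS = 9), but it's lexicographically larger.

Answer: (m, n) = (3, 3)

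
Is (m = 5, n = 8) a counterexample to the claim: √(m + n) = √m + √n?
Substituting m = 5, n = 8:
LHS = √(5 + 8) = √(13) ≈ 3.606
RHS = √5 + √8 = √(5) + 2·√(2) ≈ 5.064

Since LHS ≠ RHS, this pair disproves the claim.

Answer: Yes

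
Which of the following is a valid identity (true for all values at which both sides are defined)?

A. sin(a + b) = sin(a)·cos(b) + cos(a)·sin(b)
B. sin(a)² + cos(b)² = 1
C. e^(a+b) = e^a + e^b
A

A: holds — e.g. at (2, 4), both sides equal sin(6) ≈ -0.2794.
B: fails at (5, 8) — LHS = cos(8)² + sin(5)² ≈ 0.9407, RHS = 1.
C: fails at (1, 2) — LHS = e^3 ≈ 20.09, RHS = e + e^2 ≈ 10.11.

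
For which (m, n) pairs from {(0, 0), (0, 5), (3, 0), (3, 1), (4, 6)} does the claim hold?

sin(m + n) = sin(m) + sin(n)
Testing each pair:
(0, 0): LHS = 0, RHS = 0 → holds
(0, 5): LHS = sin(5) ≈ -0.9589, RHS = sin(5) ≈ -0.9589 → holds
(3, 0): LHS = sin(3) ≈ 0.1411, RHS = sin(3) ≈ 0.1411 → holds
(3, 1): LHS = sin(4) ≈ -0.7568, RHS = sin(3) + sin(1) ≈ 0.9826 → fails
(4, 6): LHS = sin(10) ≈ -0.544, RHS = sin(4) + sin(6) ≈ -1.036 → fails

3 of 5 pairs satisfy the claim.

Answer: (0, 0), (0, 5), (3, 0)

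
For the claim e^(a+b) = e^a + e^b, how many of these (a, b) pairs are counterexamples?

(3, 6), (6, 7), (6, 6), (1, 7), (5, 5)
5

Testing each pair:
(3, 6): LHS = e^9 ≈ 8103, RHS = e^3 + e^6 ≈ 423.5 → counterexample
(6, 7): LHS = e^13 ≈ 442413.4, RHS = e^6 + e^7 ≈ 1500 → counterexample
(6, 6): LHS = e^12 ≈ 162754.8, RHS = 2·e^6 ≈ 806.9 → counterexample
(1, 7): LHS = e^8 ≈ 2981, RHS = e + e^7 ≈ 1099 → counterexample
(5, 5): LHS = e^10 ≈ 22026.5, RHS = 2·e^5 ≈ 296.8 → counterexample

That makes 5 counterexamples.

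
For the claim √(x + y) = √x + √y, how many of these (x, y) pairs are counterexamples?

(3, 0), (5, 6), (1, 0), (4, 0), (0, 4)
Testing each pair:
(3, 0): LHS = √(3) ≈ 1.732, RHS = √(3) ≈ 1.732 → satisfies claim
(5, 6): LHS = √(11) ≈ 3.317, RHS = √(5) + √(6) ≈ 4.686 → counterexample
(1, 0): LHS = 1, RHS = 1 → satisfies claim
(4, 0): LHS = 2, RHS = 2 → satisfies claim
(0, 4): LHS = 2, RHS = 2 → satisfies claim

That makes 1 counterexample.

Answer: 1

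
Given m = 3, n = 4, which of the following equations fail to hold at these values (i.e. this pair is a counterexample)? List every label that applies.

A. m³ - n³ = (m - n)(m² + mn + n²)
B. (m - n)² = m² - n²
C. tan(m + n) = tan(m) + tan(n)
Evaluating each claim at the given values:
A. LHS = -37, RHS = -37 → holds here (LHS = RHS)
B. LHS = 1, RHS = -7 → fails here (LHS ≠ RHS)
C. LHS = tan(7) ≈ 0.8714, RHS = tan(3) + tan(4) ≈ 1.015 → fails here (LHS ≠ RHS)

Answer: B, C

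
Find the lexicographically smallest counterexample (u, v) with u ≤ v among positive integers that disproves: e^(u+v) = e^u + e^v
Substituting (1, 1) into the claim:
LHS = e^(1+1) = e^2 ≈ 7.389
RHS = e^1 + e^1 = 2·e ≈ 5.437

Since LHS ≠ RHS, this pair disproves the claim, and no lexicographically smaller pair (u ≤ v, positive integers) does.

For instance (2, 5) is also a counterexample (LHS = e^7 ≈ 1097, RHS = e^2 + e^5 ≈ 155.8), but it's lexicographically larger.

Answer: (u, v) = (1, 1)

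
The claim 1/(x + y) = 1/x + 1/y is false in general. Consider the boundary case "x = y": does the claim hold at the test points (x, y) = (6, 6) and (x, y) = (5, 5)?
At (6, 6): LHS = 1/12 ≠ RHS = 1/3
At (5, 5): LHS = 1/10 ≠ RHS = 2/5

Answer: No, fails at both test points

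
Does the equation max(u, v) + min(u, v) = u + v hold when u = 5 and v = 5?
Substituting u = 5, v = 5:

LHS = max(5, 5) + min(5, 5) = 10
RHS = 5 + 5 = 10

LHS = RHS, so the equation holds at this point.

Answer: Holds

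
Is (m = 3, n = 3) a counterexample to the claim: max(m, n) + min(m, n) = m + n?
No

Substituting m = 3, n = 3:
LHS = max(3, 3) + min(3, 3) = 6
RHS = 3 + 3 = 6

The sides agree, so this pair does not disprove the claim.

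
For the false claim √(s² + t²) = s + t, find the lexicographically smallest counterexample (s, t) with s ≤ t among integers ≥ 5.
(s, t) = (5, 5)

Substituting (5, 5) into the claim:
LHS = √(5² + 5²) = 5·√(2) ≈ 7.071
RHS = 5 + 5 = 10

Since LHS ≠ RHS, this pair disproves the claim, and no lexicographically smaller pair (s ≤ t, integers ≥ 5) does.

For instance (8, 8) is also a counterexample (LHS = 8·√(2) ≈ 11.31, RHS = 16), but it's lexicographically larger.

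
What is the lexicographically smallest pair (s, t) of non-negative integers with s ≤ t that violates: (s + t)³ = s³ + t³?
(s, t) = (1, 1)

At (0, 2): both sides equal 8, so it holds there.
At (0, 3): both sides equal 27, so it holds there.

Substituting (1, 1) into the claim:
LHS = (1 + 1)³ = 8
RHS = 1³ + 1³ = 2

Since LHS ≠ RHS, this pair disproves the claim, and no lexicographically smaller pair (s ≤ t, non-negative integers) does.

For instance (5, 7) is also a counterexample (LHS = 1728, RHS = 468), but it's lexicographically larger.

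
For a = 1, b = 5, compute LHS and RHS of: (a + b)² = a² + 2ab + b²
LHS = (1 + 5)² = 36
RHS = 1² + 2·1·5 + 5² = 36

LHS = RHS: the two sides agree.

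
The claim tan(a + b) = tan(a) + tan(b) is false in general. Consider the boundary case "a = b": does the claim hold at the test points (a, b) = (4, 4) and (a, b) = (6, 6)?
At (4, 4): LHS = tan(8) ≈ -6.8 ≠ RHS = 2·tan(4) ≈ 2.316
At (6, 6): LHS = tan(12) ≈ -0.6359 ≠ RHS = 2·tan(6) ≈ -0.582

Answer: No, fails at both test points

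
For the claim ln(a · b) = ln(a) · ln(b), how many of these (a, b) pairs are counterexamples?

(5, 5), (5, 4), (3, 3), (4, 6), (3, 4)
5

Testing each pair:
(5, 5): LHS = ln(25) ≈ 3.219, RHS = ln(5)² ≈ 2.59 → counterexample
(5, 4): LHS = ln(20) ≈ 2.996, RHS = ln(4)·ln(5) ≈ 2.231 → counterexample
(3, 3): LHS = ln(9) ≈ 2.197, RHS = ln(3)² ≈ 1.207 → counterexample
(4, 6): LHS = ln(24) ≈ 3.178, RHS = ln(4)·ln(6) ≈ 2.484 → counterexample
(3, 4): LHS = ln(12) ≈ 2.485, RHS = ln(3)·ln(4) ≈ 1.523 → counterexample

That makes 5 counterexamples.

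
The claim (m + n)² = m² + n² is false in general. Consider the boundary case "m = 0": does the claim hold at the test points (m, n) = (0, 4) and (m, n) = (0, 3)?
Yes, holds at both test points

At (0, 4): LHS = 16, RHS = 16 → equal
At (0, 3): LHS = 9, RHS = 9 → equal

So the claim does hold at both of these boundary points, even though it is not an identity.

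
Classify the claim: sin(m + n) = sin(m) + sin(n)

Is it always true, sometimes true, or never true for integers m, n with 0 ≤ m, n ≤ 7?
It holds at (m, n) = (1, 0) (both sides equal sin(1) ≈ 0.8415), but fails at (m, n) = (4, 3) (LHS = sin(7) ≈ 0.657, RHS = sin(4) + sin(3) ≈ -0.6157).

Answer: Sometimes true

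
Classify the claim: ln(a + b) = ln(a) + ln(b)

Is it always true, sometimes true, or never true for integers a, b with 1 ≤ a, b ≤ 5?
It holds at (a, b) = (2, 2) (both sides equal ln(4) ≈ 1.386), but fails at (a, b) = (2, 1) (LHS = ln(3) ≈ 1.099, RHS = ln(2) ≈ 0.6931).

Answer: Sometimes true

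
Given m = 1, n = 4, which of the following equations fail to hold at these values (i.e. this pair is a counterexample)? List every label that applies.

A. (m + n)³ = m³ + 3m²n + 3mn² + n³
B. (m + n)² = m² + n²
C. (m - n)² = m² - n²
Evaluating each claim at the given values:
A. LHS = 125, RHS = 125 → holds here (LHS = RHS)
B. LHS = 25, RHS = 17 → fails here (LHS ≠ RHS)
C. LHS = 9, RHS = -15 → fails here (LHS ≠ RHS)

Answer: B, C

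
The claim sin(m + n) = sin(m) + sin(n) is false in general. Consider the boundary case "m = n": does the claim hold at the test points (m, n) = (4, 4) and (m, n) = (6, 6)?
No, fails at both test points

At (4, 4): LHS = sin(8) ≈ 0.9894 ≠ RHS = 2·sin(4) ≈ -1.514
At (6, 6): LHS = sin(12) ≈ -0.5366 ≠ RHS = 2·sin(6) ≈ -0.5588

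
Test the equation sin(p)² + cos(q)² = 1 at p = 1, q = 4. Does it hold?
Substituting p = 1, q = 4:

LHS = sin(1)² + cos(4)² ≈ 1.135
RHS = 1

LHS ≠ RHS, so the equation does not hold at this point.

Answer: Fails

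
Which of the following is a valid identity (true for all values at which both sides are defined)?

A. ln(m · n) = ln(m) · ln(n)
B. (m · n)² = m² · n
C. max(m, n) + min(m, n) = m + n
A: fails at (5, 8) — LHS = ln(40) ≈ 3.689, RHS = ln(5)·ln(8) ≈ 3.347.
B: fails at (1, 2) — LHS = 4, RHS = 2.
C: holds — e.g. at (2, 7), both sides equal 9.

Answer: C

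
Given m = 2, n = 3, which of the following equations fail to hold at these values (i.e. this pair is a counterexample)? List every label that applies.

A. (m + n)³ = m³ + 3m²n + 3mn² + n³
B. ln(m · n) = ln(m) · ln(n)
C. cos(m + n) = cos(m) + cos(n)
B, C

Evaluating each claim at the given values:
A. LHS = 125, RHS = 125 → holds here (LHS = RHS)
B. LHS = ln(6) ≈ 1.792, RHS = ln(2)·ln(3) ≈ 0.7615 → fails here (LHS ≠ RHS)
C. LHS = cos(5) ≈ 0.2837, RHS = cos(3) + cos(2) ≈ -1.406 → fails here (LHS ≠ RHS)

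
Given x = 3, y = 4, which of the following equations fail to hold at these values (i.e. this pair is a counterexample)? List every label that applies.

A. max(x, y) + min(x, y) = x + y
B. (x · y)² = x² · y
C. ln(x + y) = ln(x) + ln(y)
Evaluating each claim at the given values:
A. LHS = 7, RHS = 7 → holds here (LHS = RHS)
B. LHS = 144, RHS = 36 → fails here (LHS ≠ RHS)
C. LHS = ln(7) ≈ 1.946, RHS = ln(3) + ln(4) ≈ 2.485 → fails here (LHS ≠ RHS)

Answer: B, C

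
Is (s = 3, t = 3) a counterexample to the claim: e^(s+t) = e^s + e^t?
Yes

Substituting s = 3, t = 3:
LHS = e^(3+3) = e^6 ≈ 403.4
RHS = e^3 + e^3 = 2·e^3 ≈ 40.17

Since LHS ≠ RHS, this pair disproves the claim.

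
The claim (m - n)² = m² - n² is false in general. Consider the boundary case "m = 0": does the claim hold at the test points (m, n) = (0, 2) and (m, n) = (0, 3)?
At (0, 2): LHS = 4 ≠ RHS = -4
At (0, 3): LHS = 9 ≠ RHS = -9

Answer: No, fails at both test points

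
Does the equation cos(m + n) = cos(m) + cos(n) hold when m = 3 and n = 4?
Substituting m = 3, n = 4:

LHS = cos(3 + 4) = cos(7) ≈ 0.7539
RHS = cos(3) + cos(4) ≈ -1.644

LHS ≠ RHS, so the equation does not hold at this point.

Answer: Fails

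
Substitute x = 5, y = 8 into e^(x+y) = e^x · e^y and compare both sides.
LHS = e^(5+8) = e^13 ≈ 442413.4
RHS = e^5 · e^8 = e^13 ≈ 442413.4

LHS = RHS: the two sides agree.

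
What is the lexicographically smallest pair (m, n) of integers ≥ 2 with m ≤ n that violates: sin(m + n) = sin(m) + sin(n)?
(m, n) = (2, 2)

Substituting (2, 2) into the claim:
LHS = sin(2 + 2) = sin(4) ≈ -0.7568
RHS = sin(2) + sin(2) = 2·sin(2) ≈ 1.819

Since LHS ≠ RHS, this pair disproves the claim, and no lexicographically smaller pair (m ≤ n, integers ≥ 2) does.

For instance (8, 8) is also a counterexample (LHS = sin(16) ≈ -0.2879, RHS = 2·sin(8) ≈ 1.979), but it's lexicographically larger.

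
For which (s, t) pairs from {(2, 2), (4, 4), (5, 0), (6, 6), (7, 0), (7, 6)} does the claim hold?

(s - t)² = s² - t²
Testing each pair:
(2, 2): LHS = 0, RHS = 0 → holds
(4, 4): LHS = 0, RHS = 0 → holds
(5, 0): LHS = 25, RHS = 25 → holds
(6, 6): LHS = 0, RHS = 0 → holds
(7, 0): LHS = 49, RHS = 49 → holds
(7, 6): LHS = 1, RHS = 13 → fails

5 of 6 pairs satisfy the claim.

Answer: (2, 2), (4, 4), (5, 0), (6, 6), (7, 0)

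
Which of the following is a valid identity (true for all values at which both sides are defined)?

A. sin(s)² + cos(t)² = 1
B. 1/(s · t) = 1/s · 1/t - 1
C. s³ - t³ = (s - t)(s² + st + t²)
C

A: fails at (1, 2) — LHS = cos(2)² + sin(1)² ≈ 0.8813, RHS = 1.
B: fails at (3, 3) — LHS = 1/9, RHS = -8/9.
C: holds — e.g. at (1, 2), both sides equal -7.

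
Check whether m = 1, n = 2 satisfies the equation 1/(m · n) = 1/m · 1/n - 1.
Fails

Substituting m = 1, n = 2:

LHS = 1/(1 · 2) = 1/2
RHS = 1/1 · 1/2 - 1 = -1/2

LHS ≠ RHS, so the equation does not hold at this point.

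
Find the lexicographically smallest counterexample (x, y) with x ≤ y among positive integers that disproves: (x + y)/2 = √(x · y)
Substituting (1, 2) into the claim:
LHS = (1 + 2)/2 = 3/2
RHS = √(1 · 2) = √(2) ≈ 1.414

Since LHS ≠ RHS, this pair disproves the claim, and no lexicographically smaller pair (x ≤ y, positive integers) does.

For instance (5, 7) is also a counterexample (LHS = 6, RHS = √(35) ≈ 5.916), but it's lexicographically larger.

Answer: (x, y) = (1, 2)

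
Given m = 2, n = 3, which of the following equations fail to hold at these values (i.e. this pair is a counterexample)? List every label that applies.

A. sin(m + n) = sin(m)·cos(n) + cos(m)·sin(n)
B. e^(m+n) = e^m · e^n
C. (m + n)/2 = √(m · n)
C

Evaluating each claim at the given values:
A. LHS = sin(5) ≈ -0.9589, RHS = sin(2)·cos(3) + sin(3)·cos(2) ≈ -0.9589 → holds here (LHS = RHS)
B. LHS = e^5 ≈ 148.4, RHS = e^5 ≈ 148.4 → holds here (LHS = RHS)
C. LHS = 5/2, RHS = √(6) ≈ 2.449 → fails here (LHS ≠ RHS)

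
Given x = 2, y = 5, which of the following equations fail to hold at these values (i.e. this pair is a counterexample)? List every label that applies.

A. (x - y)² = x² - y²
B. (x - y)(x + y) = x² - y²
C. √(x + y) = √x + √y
Evaluating each claim at the given values:
A. LHS = 9, RHS = -21 → fails here (LHS ≠ RHS)
B. LHS = -21, RHS = -21 → holds here (LHS = RHS)
C. LHS = √(7) ≈ 2.646, RHS = √(2) + √(5) ≈ 3.65 → fails here (LHS ≠ RHS)

Answer: A, C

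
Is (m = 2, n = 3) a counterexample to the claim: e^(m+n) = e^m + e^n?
Substituting m = 2, n = 3:
LHS = e^(2+3) = e^5 ≈ 148.4
RHS = e^2 + e^3 ≈ 27.47

Since LHS ≠ RHS, this pair disproves the claim.

Answer: Yes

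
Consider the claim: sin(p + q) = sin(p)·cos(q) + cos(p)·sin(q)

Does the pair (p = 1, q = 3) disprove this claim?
No

Substituting p = 1, q = 3:
LHS = sin(1 + 3) = sin(4) ≈ -0.7568
RHS = sin(1)·cos(3) + cos(1)·sin(3) = sin(1)·cos(3) + sin(3)·cos(1) ≈ -0.7568

The sides agree, so this pair does not disprove the claim.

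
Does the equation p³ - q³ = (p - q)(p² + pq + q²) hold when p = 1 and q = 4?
Holds

Substituting p = 1, q = 4:

LHS = 1³ - 4³ = -63
RHS = (1 - 4)(1² + 1·4 + 4²) = -63

LHS = RHS, so the equation holds at this point.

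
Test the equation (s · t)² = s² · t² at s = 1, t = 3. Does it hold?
Substituting s = 1, t = 3:

LHS = (1 · 3)² = 9
RHS = 1² · 3² = 9

LHS = RHS, so the equation holds at this point.

Answer: Holds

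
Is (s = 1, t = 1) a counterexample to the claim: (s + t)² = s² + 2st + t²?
No

Substituting s = 1, t = 1:
LHS = (1 + 1)² = 4
RHS = 1² + 2·1·1 + 1² = 4

The sides agree, so this pair does not disprove the claim.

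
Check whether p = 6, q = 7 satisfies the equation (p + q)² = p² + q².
Fails

Substituting p = 6, q = 7:

LHS = (6 + 7)² = 169
RHS = 6² + 7² = 85

LHS ≠ RHS, so the equation does not hold at this point.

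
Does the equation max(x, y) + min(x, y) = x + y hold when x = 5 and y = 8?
Substituting x = 5, y = 8:

LHS = max(5, 8) + min(5, 8) = 13
RHS = 5 + 8 = 13

LHS = RHS, so the equation holds at this point.

Answer: Holds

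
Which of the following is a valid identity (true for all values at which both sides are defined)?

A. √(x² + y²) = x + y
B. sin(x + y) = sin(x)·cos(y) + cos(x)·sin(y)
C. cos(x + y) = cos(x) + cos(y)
B

A: fails at (1, 2) — LHS = √(5) ≈ 2.236, RHS = 3.
B: holds — e.g. at (1, 3), both sides equal sin(4) ≈ -0.7568.
C: fails at (2, 7) — LHS = cos(9) ≈ -0.9111, RHS = cos(2) + cos(7) ≈ 0.3378.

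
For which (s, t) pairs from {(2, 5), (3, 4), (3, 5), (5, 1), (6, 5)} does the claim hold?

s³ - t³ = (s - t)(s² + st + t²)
Testing each pair:
(2, 5): LHS = -117, RHS = -117 → holds
(3, 4): LHS = -37, RHS = -37 → holds
(3, 5): LHS = -98, RHS = -98 → holds
(5, 1): LHS = 124, RHS = 124 → holds
(6, 5): LHS = 91, RHS = 91 → holds

Every pair satisfies the claim.

Answer: All pairs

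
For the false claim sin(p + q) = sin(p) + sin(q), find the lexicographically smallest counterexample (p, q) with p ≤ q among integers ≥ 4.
Substituting (4, 4) into the claim:
LHS = sin(4 + 4) = sin(8) ≈ 0.9894
RHS = sin(4) + sin(4) = 2·sin(4) ≈ -1.514

Since LHS ≠ RHS, this pair disproves the claim, and no lexicographically smaller pair (p ≤ q, integers ≥ 4) does.

For instance (8, 9) is also a counterexample (LHS = sin(17) ≈ -0.9614, RHS = sin(9) + sin(8) ≈ 1.401), but it's lexicographically larger.

Answer: (p, q) = (4, 4)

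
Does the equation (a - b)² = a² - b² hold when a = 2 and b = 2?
Substituting a = 2, b = 2:

LHS = (2 - 2)² = 0
RHS = 2² - 2² = 0

LHS = RHS, so the equation holds at this point.

Answer: Holds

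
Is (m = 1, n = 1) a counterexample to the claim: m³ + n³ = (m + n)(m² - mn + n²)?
No

Substituting m = 1, n = 1:
LHS = 1³ + 1³ = 2
RHS = (1 + 1)(1² - 1·1 + 1²) = 2

The sides agree, so this pair does not disprove the claim.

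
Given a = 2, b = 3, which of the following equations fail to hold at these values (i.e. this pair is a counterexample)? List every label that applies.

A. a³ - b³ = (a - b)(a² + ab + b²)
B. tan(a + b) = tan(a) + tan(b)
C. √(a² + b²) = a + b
B, C

Evaluating each claim at the given values:
A. LHS = -19, RHS = -19 → holds here (LHS = RHS)
B. LHS = tan(5) ≈ -3.381, RHS = tan(2) + tan(3) ≈ -2.328 → fails here (LHS ≠ RHS)
C. LHS = √(13) ≈ 3.606, RHS = 5 → fails here (LHS ≠ RHS)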